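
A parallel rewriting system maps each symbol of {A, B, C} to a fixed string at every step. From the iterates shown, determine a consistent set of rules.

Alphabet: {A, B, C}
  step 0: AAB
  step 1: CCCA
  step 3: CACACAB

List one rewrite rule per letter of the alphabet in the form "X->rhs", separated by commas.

  step 0 ⇒ step 1: AAB ⇒ C·C·CA
    A ↦ C
    B ↦ CA
    C ↦ B  (constrained at step 1)

A->C, B->CA, C->B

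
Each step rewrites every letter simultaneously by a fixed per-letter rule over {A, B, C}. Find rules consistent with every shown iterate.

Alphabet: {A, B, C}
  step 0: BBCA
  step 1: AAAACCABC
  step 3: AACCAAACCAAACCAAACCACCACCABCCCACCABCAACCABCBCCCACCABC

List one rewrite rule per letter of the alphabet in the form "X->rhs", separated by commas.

  step 0 ⇒ step 1: BBCA ⇒ AA·AA·CCA·BC
    A ↦ BC
    B ↦ AA
    C ↦ CCA

A->BC, B->AA, C->CCA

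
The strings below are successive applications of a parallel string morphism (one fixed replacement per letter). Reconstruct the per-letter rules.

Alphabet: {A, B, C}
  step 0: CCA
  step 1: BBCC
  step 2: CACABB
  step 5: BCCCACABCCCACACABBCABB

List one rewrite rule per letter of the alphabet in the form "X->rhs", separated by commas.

A->CC, B->CA, C->B

  step 1 ⇒ step 2: BBCC ⇒ CA·CA·B·B
    B ↦ CA
    C ↦ B
  step 0 ⇒ step 1: CCA ⇒ B·B·CC
    A ↦ CC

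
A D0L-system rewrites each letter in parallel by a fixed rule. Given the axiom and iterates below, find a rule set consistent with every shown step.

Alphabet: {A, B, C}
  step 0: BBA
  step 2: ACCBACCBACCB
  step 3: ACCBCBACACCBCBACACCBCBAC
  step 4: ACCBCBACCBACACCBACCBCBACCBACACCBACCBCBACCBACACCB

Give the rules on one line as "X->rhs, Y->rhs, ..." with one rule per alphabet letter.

  step 3 ⇒ step 4: ACCBCBACACCBCBACACCBCBAC ⇒ AC·CB·CB·AC·CB·AC·AC·CB·AC·CB·CB·AC·CB·AC·AC·CB·AC·CB·CB·AC·CB·AC·AC·CB
    A ↦ AC
    B ↦ AC
    C ↦ CB

A->AC, B->AC, C->CB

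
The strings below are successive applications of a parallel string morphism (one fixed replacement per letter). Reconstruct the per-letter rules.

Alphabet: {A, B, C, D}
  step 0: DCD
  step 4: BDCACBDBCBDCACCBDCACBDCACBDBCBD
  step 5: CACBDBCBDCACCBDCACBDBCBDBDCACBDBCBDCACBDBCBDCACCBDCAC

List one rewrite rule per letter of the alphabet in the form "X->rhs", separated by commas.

A->BC, B->C, C->BD, D->AC

  step 4 ⇒ step 5: BDCACBDBCBDCACCBDCACBDCACBDBCBD ⇒ C·AC·BD·BC·BD·C·AC·C·BD·C·AC·BD·BC·BD·BD·C·AC·BD·BC·BD·C·AC·BD·BC·BD·C·AC·C·BD·C·AC
    A ↦ BC
    B ↦ C
    C ↦ BD
    D ↦ AC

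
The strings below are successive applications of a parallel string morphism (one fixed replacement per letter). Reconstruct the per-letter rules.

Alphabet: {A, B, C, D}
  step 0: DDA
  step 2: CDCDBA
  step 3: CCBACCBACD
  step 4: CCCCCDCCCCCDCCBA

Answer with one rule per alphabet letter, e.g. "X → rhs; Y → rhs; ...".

  step 3 ⇒ step 4: CCBACCBACD ⇒ CC·CC·C·D·CC·CC·C·D·CC·BA
    A ↦ D
    B ↦ C
    C ↦ CC
    D ↦ BA

A->D, B->C, C->CC, D->BA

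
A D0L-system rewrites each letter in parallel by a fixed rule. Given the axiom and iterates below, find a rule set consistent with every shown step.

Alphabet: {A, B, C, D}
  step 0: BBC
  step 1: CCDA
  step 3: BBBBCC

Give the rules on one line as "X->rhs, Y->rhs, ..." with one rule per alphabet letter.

A->B, B->C, C->DA, D->B

  step 0 ⇒ step 1: BBC ⇒ C·C·DA
    B ↦ C
    C ↦ DA
    A ↦ B  (constrained at step 1)
    D ↦ B  (constrained at step 1)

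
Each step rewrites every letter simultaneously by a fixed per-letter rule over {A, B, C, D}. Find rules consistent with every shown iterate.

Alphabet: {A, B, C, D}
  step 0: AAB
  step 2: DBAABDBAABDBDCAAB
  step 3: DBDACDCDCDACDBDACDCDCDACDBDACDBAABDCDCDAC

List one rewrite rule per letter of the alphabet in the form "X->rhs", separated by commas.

  step 2 ⇒ step 3: DBAABDBAABDBDCAAB ⇒ DB·DAC·DC·DC·DAC·DB·DAC·DC·DC·DAC·DB·DAC·DB·AAB·DC·DC·DAC
    A ↦ DC
    B ↦ DAC
    C ↦ AAB
    D ↦ DB

A->DC, B->DAC, C->AAB, D->DB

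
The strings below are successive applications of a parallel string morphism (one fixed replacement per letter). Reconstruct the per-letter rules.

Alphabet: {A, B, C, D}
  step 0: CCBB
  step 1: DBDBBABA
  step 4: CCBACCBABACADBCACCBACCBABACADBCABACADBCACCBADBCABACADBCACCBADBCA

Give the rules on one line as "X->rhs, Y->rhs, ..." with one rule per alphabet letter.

  step 0 ⇒ step 1: CCBB ⇒ DB·DB·BA·BA
    B ↦ BA
    C ↦ DB
    A ↦ CA  (constrained at step 1)
    D ↦ CC  (constrained at step 1)

A->CA, B->BA, C->DB, D->CC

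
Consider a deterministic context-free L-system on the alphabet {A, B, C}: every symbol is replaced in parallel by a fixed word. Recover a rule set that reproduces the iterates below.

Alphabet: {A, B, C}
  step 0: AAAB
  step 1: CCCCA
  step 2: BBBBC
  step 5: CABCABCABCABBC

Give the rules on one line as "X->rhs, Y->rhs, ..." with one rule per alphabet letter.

  step 1 ⇒ step 2: CCCCA ⇒ B·B·B·B·C
    A ↦ C
    C ↦ B
  step 0 ⇒ step 1: AAAB ⇒ C·C·C·CA
    B ↦ CA

A->C, B->CA, C->B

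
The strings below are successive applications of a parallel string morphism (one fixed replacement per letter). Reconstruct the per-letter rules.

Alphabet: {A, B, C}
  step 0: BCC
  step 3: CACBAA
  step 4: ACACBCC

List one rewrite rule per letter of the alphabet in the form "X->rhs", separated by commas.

A->C, B->CB, C->A

  step 3 ⇒ step 4: CACBAA ⇒ A·C·A·CB·C·C
    A ↦ C
    B ↦ CB
    C ↦ A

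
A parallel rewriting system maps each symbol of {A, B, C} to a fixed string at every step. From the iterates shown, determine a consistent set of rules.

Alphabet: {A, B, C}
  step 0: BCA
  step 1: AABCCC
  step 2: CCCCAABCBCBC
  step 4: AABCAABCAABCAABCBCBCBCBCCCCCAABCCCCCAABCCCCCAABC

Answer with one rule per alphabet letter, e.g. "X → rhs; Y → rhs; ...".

A->CC, B->AA, C->BC

  step 1 ⇒ step 2: AABCCC ⇒ CC·CC·AA·BC·BC·BC
    A ↦ CC
    B ↦ AA
    C ↦ BC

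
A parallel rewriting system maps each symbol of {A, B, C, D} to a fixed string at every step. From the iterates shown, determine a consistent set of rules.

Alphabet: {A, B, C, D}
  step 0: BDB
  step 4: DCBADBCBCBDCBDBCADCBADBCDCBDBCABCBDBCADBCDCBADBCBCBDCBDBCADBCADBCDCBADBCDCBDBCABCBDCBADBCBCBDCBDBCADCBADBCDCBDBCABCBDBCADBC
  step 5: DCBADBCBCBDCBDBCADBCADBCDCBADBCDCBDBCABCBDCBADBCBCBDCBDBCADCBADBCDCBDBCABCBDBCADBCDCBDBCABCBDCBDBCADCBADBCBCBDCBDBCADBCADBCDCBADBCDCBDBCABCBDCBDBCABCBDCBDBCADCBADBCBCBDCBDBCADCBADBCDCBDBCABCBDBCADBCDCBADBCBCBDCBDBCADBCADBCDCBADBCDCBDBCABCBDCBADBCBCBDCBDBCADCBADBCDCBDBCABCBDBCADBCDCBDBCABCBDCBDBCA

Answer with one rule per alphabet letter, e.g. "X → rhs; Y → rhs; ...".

A->BCB, B->DBC, C->A, D->DCB

  step 4 ⇒ step 5: DCBADBCBCBDCBDBCADCBADBCDCBDBCABCBDBCADBCDCBADBCBCBDCBDBCADBCADBCDCBADBCDCBDBCABCBDCBADBCBCBDCBDBCADCBADBCDCBDBCABCBDBCADBC ⇒ DCB·A·DBC·BCB·DCB·DBC·A·DBC·A·DBC·DCB·A·DBC·DCB·DBC·A·BCB·DCB·A·DBC·BCB·DCB·DBC·A·DCB·A·DBC·DCB·DBC·A·BCB·DBC·A·DBC·DCB·DBC·A·BCB·DCB·DBC·A·DCB·A·DBC·BCB·DCB·DBC·A·DBC·A·DBC·DCB·A·DBC·DCB·DBC·A·BCB·DCB·DBC·A·BCB·DCB·DBC·A·DCB·A·DBC·BCB·DCB·DBC·A·DCB·A·DBC·DCB·DBC·A·BCB·DBC·A·DBC·DCB·A·DBC·BCB·DCB·DBC·A·DBC·A·DBC·DCB·A·DBC·DCB·DBC·A·BCB·DCB·A·DBC·BCB·DCB·DBC·A·DCB·A·DBC·DCB·DBC·A·BCB·DBC·A·DBC·DCB·DBC·A·BCB·DCB·DBC·A
    A ↦ BCB
    B ↦ DBC
    C ↦ A
    D ↦ DCB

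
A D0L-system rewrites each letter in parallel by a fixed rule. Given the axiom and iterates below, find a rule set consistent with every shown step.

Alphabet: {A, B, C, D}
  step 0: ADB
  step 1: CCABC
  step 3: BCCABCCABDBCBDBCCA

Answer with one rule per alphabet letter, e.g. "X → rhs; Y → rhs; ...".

A->C, B->BC, C->BD, D->CA

  step 0 ⇒ step 1: ADB ⇒ C·CA·BC
    A ↦ C
    B ↦ BC
    D ↦ CA
    C ↦ BD  (constrained at step 1)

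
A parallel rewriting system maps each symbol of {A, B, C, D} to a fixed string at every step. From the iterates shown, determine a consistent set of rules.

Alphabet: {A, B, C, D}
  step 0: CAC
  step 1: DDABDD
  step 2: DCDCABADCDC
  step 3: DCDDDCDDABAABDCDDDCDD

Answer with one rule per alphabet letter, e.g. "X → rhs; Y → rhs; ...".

  step 2 ⇒ step 3: DCDCABADCDC ⇒ DC·DD·DC·DD·AB·A·AB·DC·DD·DC·DD
    A ↦ AB
    B ↦ A
    C ↦ DD
    D ↦ DC

A->AB, B->A, C->DD, D->DC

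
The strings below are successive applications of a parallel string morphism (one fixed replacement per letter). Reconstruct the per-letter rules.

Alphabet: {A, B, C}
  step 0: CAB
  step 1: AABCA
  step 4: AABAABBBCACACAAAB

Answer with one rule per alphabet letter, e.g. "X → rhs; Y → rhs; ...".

  step 0 ⇒ step 1: CAB ⇒ AA·B·CA
    A ↦ B
    B ↦ CA
    C ↦ AA

A->B, B->CA, C->AA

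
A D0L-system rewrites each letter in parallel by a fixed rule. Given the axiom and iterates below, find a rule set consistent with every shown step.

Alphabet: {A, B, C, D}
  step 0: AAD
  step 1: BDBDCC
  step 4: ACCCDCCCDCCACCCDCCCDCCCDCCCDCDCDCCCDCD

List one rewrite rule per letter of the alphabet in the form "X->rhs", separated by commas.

A->BD, B->A, C->CD, D->CC

  step 0 ⇒ step 1: AAD ⇒ BD·BD·CC
    A ↦ BD
    D ↦ CC
    B ↦ A  (constrained at step 1)
    C ↦ CD  (constrained at step 1)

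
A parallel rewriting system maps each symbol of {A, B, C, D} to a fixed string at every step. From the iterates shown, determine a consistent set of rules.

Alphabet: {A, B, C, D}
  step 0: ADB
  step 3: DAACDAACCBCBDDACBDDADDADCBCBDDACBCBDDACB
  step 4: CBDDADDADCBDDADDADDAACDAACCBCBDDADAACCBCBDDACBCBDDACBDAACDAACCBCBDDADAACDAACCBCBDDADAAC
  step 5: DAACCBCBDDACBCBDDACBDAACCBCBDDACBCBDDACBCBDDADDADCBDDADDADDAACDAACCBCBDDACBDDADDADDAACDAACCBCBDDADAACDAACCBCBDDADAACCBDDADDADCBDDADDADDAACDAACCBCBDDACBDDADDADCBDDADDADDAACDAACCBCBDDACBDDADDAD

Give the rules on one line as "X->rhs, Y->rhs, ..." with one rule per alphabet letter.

A->DDA, B->AAC, C->D, D->CB

  step 4 ⇒ step 5: CBDDADDADCBDDADDADDAACDAACCBCBDDADAACCBCBDDACBCBDDACBDAACDAACCBCBDDADAACDAACCBCBDDADAAC ⇒ D·AAC·CB·CB·DDA·CB·CB·DDA·CB·D·AAC·CB·CB·DDA·CB·CB·DDA·CB·CB·DDA·DDA·D·CB·DDA·DDA·D·D·AAC·D·AAC·CB·CB·DDA·CB·DDA·DDA·D·D·AAC·D·AAC·CB·CB·DDA·D·AAC·D·AAC·CB·CB·DDA·D·AAC·CB·DDA·DDA·D·CB·DDA·DDA·D·D·AAC·D·AAC·CB·CB·DDA·CB·DDA·DDA·D·CB·DDA·DDA·D·D·AAC·D·AAC·CB·CB·DDA·CB·DDA·DDA·D
    A ↦ DDA
    B ↦ AAC
    C ↦ D
    D ↦ CB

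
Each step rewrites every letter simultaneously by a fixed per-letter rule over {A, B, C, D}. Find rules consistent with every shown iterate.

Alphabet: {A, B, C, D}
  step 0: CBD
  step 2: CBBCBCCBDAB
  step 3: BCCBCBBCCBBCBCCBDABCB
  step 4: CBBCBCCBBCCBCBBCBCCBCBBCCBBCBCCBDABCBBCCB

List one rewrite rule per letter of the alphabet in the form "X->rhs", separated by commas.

A->B, B->CB, C->BC, D->DA

  step 3 ⇒ step 4: BCCBCBBCCBBCBCCBDABCB ⇒ CB·BC·BC·CB·BC·CB·CB·BC·BC·CB·CB·BC·CB·BC·BC·CB·DA·B·CB·BC·CB
    A ↦ B
    B ↦ CB
    C ↦ BC
    D ↦ DA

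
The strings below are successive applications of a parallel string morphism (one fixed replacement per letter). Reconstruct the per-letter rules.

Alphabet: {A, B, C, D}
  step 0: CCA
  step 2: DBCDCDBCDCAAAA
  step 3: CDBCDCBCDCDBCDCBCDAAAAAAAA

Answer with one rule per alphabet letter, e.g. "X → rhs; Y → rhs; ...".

  step 2 ⇒ step 3: DBCDCDBCDCAAAA ⇒ C·D·BCD·C·BCD·C·D·BCD·C·BCD·AA·AA·AA·AA
    A ↦ AA
    B ↦ D
    C ↦ BCD
    D ↦ C

A->AA, B->D, C->BCD, D->C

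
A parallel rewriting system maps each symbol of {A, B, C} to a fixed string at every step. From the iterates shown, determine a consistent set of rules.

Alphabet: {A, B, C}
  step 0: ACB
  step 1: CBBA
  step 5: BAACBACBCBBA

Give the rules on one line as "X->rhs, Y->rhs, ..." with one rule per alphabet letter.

  step 0 ⇒ step 1: ACB ⇒ CB·B·A
    A ↦ CB
    B ↦ A
    C ↦ B

A->CB, B->A, C->B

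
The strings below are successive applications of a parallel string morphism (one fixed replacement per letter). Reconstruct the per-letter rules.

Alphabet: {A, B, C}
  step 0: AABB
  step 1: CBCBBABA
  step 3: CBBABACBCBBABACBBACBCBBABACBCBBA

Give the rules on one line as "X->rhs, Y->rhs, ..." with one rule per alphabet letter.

  step 0 ⇒ step 1: AABB ⇒ CB·CB·BA·BA
    A ↦ CB
    B ↦ BA
    C ↦ CB  (constrained at step 1)

A->CB, B->BA, C->CB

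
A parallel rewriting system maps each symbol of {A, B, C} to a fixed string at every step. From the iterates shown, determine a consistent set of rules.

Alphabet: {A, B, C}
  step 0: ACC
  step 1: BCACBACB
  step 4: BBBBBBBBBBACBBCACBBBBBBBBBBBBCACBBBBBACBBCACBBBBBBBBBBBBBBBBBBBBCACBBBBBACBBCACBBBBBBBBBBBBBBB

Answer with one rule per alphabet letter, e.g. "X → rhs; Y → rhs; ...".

A->BC, B->BB, C->ACB

  step 0 ⇒ step 1: ACC ⇒ BC·ACB·ACB
    A ↦ BC
    C ↦ ACB
    B ↦ BB  (constrained at step 1)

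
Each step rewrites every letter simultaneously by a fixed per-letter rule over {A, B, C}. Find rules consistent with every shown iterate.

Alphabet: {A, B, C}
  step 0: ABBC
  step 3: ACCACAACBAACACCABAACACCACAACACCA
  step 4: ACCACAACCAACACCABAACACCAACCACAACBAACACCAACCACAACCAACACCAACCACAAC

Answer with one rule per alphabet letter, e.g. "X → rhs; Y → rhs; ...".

A->AC, B->BA, C->CA

  step 3 ⇒ step 4: ACCACAACBAACACCABAACACCACAACACCA ⇒ AC·CA·CA·AC·CA·AC·AC·CA·BA·AC·AC·CA·AC·CA·CA·AC·BA·AC·AC·CA·AC·CA·CA·AC·CA·AC·AC·CA·AC·CA·CA·AC
    A ↦ AC
    B ↦ BA
    C ↦ CA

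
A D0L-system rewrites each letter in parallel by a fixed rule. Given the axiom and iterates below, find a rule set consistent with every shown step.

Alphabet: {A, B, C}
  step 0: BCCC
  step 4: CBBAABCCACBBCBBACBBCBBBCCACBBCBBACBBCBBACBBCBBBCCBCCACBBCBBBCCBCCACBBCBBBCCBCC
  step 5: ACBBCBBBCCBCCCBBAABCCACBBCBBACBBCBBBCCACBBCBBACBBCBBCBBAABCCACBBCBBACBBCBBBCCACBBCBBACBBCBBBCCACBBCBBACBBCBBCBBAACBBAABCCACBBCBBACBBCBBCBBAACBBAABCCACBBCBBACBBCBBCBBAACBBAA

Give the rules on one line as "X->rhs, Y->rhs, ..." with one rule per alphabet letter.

A->BCC, B->CBB, C->A

  step 4 ⇒ step 5: CBBAABCCACBBCBBACBBCBBBCCACBBCBBACBBCBBACBBCBBBCCBCCACBBCBBBCCBCCACBBCBBBCCBCC ⇒ A·CBB·CBB·BCC·BCC·CBB·A·A·BCC·A·CBB·CBB·A·CBB·CBB·BCC·A·CBB·CBB·A·CBB·CBB·CBB·A·A·BCC·A·CBB·CBB·A·CBB·CBB·BCC·A·CBB·CBB·A·CBB·CBB·BCC·A·CBB·CBB·A·CBB·CBB·CBB·A·A·CBB·A·A·BCC·A·CBB·CBB·A·CBB·CBB·CBB·A·A·CBB·A·A·BCC·A·CBB·CBB·A·CBB·CBB·CBB·A·A·CBB·A·A
    A ↦ BCC
    B ↦ CBB
    C ↦ A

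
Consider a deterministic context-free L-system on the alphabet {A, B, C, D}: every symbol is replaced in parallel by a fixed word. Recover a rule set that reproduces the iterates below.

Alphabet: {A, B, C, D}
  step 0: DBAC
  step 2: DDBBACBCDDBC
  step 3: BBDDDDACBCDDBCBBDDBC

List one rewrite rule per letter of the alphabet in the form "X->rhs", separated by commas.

  step 2 ⇒ step 3: DDBBACBCDDBC ⇒ B·B·DD·DD·AC·BC·DD·BC·B·B·DD·BC
    A ↦ AC
    B ↦ DD
    C ↦ BC
    D ↦ B

A->AC, B->DD, C->BC, D->B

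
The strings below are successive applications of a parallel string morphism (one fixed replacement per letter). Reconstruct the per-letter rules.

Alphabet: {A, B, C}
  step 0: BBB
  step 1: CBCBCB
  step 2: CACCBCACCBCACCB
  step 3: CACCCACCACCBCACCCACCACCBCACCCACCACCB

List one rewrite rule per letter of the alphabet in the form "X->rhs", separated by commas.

A->C, B->CB, C->CAC

  step 2 ⇒ step 3: CACCBCACCBCACCB ⇒ CAC·C·CAC·CAC·CB·CAC·C·CAC·CAC·CB·CAC·C·CAC·CAC·CB
    A ↦ C
    B ↦ CB
    C ↦ CAC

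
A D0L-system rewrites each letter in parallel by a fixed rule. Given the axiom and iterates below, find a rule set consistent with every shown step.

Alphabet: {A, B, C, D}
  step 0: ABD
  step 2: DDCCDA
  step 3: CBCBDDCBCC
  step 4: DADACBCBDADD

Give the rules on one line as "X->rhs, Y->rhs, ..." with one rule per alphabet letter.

  step 3 ⇒ step 4: CBCBDDCBCC ⇒ D·A·D·A·CB·CB·D·A·D·D
    B ↦ A
    C ↦ D
    D ↦ CB
  step 2 ⇒ step 3: DDCCDA ⇒ CB·CB·D·D·CB·CC
    A ↦ CC

A->CC, B->A, C->D, D->CB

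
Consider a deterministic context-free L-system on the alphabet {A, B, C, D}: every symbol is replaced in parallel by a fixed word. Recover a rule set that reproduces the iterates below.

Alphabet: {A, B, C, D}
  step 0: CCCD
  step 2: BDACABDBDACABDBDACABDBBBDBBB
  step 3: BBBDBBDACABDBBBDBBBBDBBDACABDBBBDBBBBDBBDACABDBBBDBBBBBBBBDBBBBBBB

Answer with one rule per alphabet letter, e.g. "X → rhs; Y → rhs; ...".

  step 2 ⇒ step 3: BDACABDBDACABDBDACABDBBBDBBB ⇒ BB·BDB·BD·ACA·BD·BB·BDB·BB·BDB·BD·ACA·BD·BB·BDB·BB·BDB·BD·ACA·BD·BB·BDB·BB·BB·BB·BDB·BB·BB·BB
    A ↦ BD
    B ↦ BB
    C ↦ ACA
    D ↦ BDB

A->BD, B->BB, C->ACA, D->BDB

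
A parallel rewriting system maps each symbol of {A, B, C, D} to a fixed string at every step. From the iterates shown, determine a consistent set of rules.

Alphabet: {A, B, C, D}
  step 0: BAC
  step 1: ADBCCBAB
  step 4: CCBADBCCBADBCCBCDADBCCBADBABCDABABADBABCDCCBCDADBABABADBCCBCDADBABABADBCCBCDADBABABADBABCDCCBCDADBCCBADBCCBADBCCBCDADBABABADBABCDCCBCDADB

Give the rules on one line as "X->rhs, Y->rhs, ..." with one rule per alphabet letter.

  step 0 ⇒ step 1: BAC ⇒ ADB·CCB·AB
    A ↦ CCB
    B ↦ ADB
    C ↦ AB
    D ↦ CD  (constrained at step 1)

A->CCB, B->ADB, C->AB, D->CD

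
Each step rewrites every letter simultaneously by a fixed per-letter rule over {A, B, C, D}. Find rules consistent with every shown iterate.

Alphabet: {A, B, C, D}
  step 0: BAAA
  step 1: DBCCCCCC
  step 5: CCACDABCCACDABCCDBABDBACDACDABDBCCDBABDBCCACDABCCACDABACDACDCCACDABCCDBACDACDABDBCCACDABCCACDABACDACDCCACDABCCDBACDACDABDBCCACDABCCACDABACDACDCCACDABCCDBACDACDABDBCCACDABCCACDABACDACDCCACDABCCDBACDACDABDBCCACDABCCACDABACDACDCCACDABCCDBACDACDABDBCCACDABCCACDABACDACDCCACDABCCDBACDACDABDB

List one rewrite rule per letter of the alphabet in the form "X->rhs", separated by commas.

A->CC, B->DB, C->ACD, D->AB

  step 0 ⇒ step 1: BAAA ⇒ DB·CC·CC·CC
    A ↦ CC
    B ↦ DB
    C ↦ ACD  (constrained at step 1)
    D ↦ AB  (constrained at step 1)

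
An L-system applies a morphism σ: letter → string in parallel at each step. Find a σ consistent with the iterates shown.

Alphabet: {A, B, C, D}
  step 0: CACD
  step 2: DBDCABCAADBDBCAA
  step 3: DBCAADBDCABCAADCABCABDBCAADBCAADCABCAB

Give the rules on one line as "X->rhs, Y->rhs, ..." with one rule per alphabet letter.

  step 2 ⇒ step 3: DBDCABCAADBDBCAA ⇒ DB·CAA·DB·D·CAB·CAA·D·CAB·CAB·DB·CAA·DB·CAA·D·CAB·CAB
    A ↦ CAB
    B ↦ CAA
    C ↦ D
    D ↦ DB

A->CAB, B->CAA, C->D, D->DB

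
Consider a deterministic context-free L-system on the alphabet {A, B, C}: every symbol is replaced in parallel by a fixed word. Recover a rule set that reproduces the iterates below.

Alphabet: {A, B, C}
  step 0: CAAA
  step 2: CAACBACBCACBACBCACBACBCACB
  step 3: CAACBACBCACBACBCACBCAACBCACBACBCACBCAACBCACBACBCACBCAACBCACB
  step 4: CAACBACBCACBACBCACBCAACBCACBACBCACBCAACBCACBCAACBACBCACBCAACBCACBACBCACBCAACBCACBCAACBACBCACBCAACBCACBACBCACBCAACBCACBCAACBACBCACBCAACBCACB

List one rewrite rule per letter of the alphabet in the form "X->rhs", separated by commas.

  step 3 ⇒ step 4: CAACBACBCACBACBCACBCAACBCACBACBCACBCAACBCACBACBCACBCAACBCACB ⇒ CA·ACB·ACB·CA·CB·ACB·CA·CB·CA·ACB·CA·CB·ACB·CA·CB·CA·ACB·CA·CB·CA·ACB·ACB·CA·CB·CA·ACB·CA·CB·ACB·CA·CB·CA·ACB·CA·CB·CA·ACB·ACB·CA·CB·CA·ACB·CA·CB·ACB·CA·CB·CA·ACB·CA·CB·CA·ACB·ACB·CA·CB·CA·ACB·CA·CB
    A ↦ ACB
    B ↦ CB
    C ↦ CA

A->ACB, B->CB, C->CA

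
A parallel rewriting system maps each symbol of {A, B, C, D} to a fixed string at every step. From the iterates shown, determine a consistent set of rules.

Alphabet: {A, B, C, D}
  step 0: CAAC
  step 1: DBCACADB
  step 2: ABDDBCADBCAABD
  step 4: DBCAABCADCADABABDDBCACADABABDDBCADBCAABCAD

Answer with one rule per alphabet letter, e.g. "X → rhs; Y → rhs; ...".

A->CA, B->D, C->DB, D->AB

  step 1 ⇒ step 2: DBCACADB ⇒ AB·D·DB·CA·DB·CA·AB·D
    A ↦ CA
    B ↦ D
    C ↦ DB
    D ↦ AB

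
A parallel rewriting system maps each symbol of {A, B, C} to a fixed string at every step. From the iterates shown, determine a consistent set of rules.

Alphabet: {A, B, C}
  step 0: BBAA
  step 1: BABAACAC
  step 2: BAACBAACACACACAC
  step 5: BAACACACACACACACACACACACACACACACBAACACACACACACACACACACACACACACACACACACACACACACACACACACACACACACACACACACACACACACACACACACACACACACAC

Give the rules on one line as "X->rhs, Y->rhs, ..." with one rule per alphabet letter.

A->AC, B->BA, C->AC

  step 1 ⇒ step 2: BABAACAC ⇒ BA·AC·BA·AC·AC·AC·AC·AC
    A ↦ AC
    B ↦ BA
    C ↦ AC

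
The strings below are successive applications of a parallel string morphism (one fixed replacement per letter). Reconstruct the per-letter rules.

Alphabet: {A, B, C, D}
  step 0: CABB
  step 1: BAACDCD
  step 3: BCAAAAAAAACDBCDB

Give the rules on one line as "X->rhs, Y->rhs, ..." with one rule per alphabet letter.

A->AA, B->CD, C->B, D->C

  step 0 ⇒ step 1: CABB ⇒ B·AA·CD·CD
    A ↦ AA
    B ↦ CD
    C ↦ B
    D ↦ C  (constrained at step 1)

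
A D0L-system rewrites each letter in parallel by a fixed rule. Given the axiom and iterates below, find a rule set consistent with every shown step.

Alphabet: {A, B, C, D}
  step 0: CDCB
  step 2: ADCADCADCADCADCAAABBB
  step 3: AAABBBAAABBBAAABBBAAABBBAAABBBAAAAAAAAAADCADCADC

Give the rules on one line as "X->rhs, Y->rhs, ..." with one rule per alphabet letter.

  step 2 ⇒ step 3: ADCADCADCADCADCAAABBB ⇒ AAA·B·BB·AAA·B·BB·AAA·B·BB·AAA·B·BB·AAA·B·BB·AAA·AAA·AAA·ADC·ADC·ADC
    A ↦ AAA
    B ↦ ADC
    C ↦ BB
    D ↦ B

A->AAA, B->ADC, C->BB, D->B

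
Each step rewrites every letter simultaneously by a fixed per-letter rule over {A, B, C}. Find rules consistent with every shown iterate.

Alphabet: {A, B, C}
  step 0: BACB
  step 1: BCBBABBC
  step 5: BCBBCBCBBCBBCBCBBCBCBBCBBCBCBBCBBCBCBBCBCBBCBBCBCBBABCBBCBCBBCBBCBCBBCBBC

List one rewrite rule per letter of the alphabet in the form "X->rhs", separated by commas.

A->BBA, B->BC, C->B

  step 0 ⇒ step 1: BACB ⇒ BC·BBA·B·BC
    A ↦ BBA
    B ↦ BC
    C ↦ B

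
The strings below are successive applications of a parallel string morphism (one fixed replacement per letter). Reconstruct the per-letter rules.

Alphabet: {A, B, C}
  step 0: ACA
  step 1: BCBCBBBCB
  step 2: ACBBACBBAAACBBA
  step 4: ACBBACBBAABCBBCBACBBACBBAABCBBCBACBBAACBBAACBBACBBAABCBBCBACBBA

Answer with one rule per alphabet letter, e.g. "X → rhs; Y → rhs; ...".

  step 1 ⇒ step 2: BCBCBBBCB ⇒ A·CBB·A·CBB·A·A·A·CBB·A
    B ↦ A
    C ↦ CBB
  step 0 ⇒ step 1: ACA ⇒ BCB·CBB·BCB
    A ↦ BCB

A->BCB, B->A, C->CBB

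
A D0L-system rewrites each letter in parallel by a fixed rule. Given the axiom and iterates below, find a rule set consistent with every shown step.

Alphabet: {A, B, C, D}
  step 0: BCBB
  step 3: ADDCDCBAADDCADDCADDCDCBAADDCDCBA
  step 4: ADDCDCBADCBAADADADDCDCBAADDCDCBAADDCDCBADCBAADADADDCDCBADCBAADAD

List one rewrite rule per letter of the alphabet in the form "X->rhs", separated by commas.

A->AD, B->AD, C->BA, D->DC

  step 3 ⇒ step 4: ADDCDCBAADDCADDCADDCDCBAADDCDCBA ⇒ AD·DC·DC·BA·DC·BA·AD·AD·AD·DC·DC·BA·AD·DC·DC·BA·AD·DC·DC·BA·DC·BA·AD·AD·AD·DC·DC·BA·DC·BA·AD·AD
    A ↦ AD
    B ↦ AD
    C ↦ BA
    D ↦ DC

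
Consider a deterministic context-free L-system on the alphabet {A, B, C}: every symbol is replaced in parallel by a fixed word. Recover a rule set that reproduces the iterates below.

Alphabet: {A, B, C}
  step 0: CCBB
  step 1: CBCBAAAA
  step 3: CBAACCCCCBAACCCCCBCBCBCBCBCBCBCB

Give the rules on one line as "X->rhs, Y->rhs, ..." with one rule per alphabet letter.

A->CC, B->AA, C->CB

  step 0 ⇒ step 1: CCBB ⇒ CB·CB·AA·AA
    B ↦ AA
    C ↦ CB
    A ↦ CC  (constrained at step 1)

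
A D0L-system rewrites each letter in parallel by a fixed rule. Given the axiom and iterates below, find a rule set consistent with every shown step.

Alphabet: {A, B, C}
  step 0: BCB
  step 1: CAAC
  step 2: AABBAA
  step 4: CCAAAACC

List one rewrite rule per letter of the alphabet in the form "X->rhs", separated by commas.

  step 1 ⇒ step 2: CAAC ⇒ AA·B·B·AA
    A ↦ B
    C ↦ AA
  step 0 ⇒ step 1: BCB ⇒ C·AA·C
    B ↦ C

A->B, B->C, C->AA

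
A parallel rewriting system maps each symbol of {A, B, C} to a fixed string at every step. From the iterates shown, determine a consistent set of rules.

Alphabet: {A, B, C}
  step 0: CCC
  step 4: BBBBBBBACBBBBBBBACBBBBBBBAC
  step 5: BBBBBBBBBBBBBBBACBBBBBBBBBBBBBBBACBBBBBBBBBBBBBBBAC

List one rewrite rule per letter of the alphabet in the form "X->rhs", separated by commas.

  step 4 ⇒ step 5: BBBBBBBACBBBBBBBACBBBBBBBAC ⇒ BB·BB·BB·BB·BB·BB·BB·B·AC·BB·BB·BB·BB·BB·BB·BB·B·AC·BB·BB·BB·BB·BB·BB·BB·B·AC
    A ↦ B
    B ↦ BB
    C ↦ AC

A->B, B->BB, C->AC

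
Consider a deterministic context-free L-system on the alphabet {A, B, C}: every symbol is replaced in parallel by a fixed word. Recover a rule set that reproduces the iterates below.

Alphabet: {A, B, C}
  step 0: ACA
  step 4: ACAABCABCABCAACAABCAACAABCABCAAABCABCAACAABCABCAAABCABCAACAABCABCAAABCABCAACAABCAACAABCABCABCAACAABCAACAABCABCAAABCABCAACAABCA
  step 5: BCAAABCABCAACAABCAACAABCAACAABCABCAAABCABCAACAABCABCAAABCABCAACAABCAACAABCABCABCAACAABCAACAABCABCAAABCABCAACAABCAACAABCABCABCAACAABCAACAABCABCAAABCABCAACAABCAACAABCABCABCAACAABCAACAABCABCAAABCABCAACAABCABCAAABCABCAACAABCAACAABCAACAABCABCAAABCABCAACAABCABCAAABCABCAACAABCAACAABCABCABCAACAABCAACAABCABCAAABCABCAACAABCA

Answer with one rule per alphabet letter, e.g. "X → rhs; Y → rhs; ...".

  step 4 ⇒ step 5: ACAABCABCABCAACAABCAACAABCABCAAABCABCAACAABCABCAAABCABCAACAABCABCAAABCABCAACAABCAACAABCABCABCAACAABCAACAABCABCAAABCABCAACAABCA ⇒ BCA·AA·BCA·BCA·AC·AA·BCA·AC·AA·BCA·AC·AA·BCA·BCA·AA·BCA·BCA·AC·AA·BCA·BCA·AA·BCA·BCA·AC·AA·BCA·AC·AA·BCA·BCA·BCA·AC·AA·BCA·AC·AA·BCA·BCA·AA·BCA·BCA·AC·AA·BCA·AC·AA·BCA·BCA·BCA·AC·AA·BCA·AC·AA·BCA·BCA·AA·BCA·BCA·AC·AA·BCA·AC·AA·BCA·BCA·BCA·AC·AA·BCA·AC·AA·BCA·BCA·AA·BCA·BCA·AC·AA·BCA·BCA·AA·BCA·BCA·AC·AA·BCA·AC·AA·BCA·AC·AA·BCA·BCA·AA·BCA·BCA·AC·AA·BCA·BCA·AA·BCA·BCA·AC·AA·BCA·AC·AA·BCA·BCA·BCA·AC·AA·BCA·AC·AA·BCA·BCA·AA·BCA·BCA·AC·AA·BCA
    A ↦ BCA
    B ↦ AC
    C ↦ AA

A->BCA, B->AC, C->AA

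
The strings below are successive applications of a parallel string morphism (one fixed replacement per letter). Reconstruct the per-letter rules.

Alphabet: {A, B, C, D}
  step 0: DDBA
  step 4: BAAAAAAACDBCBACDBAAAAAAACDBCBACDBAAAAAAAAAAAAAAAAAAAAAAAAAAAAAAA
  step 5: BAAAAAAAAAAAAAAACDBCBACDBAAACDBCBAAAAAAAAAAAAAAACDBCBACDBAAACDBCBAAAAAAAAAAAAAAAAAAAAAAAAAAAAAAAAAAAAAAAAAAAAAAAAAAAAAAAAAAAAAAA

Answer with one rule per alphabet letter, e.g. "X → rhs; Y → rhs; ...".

  step 4 ⇒ step 5: BAAAAAAACDBCBACDBAAAAAAACDBCBACDBAAAAAAAAAAAAAAAAAAAAAAAAAAAAAAA ⇒ BA·AA·AA·AA·AA·AA·AA·AA·CD·BC·BA·CD·BA·AA·CD·BC·BA·AA·AA·AA·AA·AA·AA·AA·CD·BC·BA·CD·BA·AA·CD·BC·BA·AA·AA·AA·AA·AA·AA·AA·AA·AA·AA·AA·AA·AA·AA·AA·AA·AA·AA·AA·AA·AA·AA·AA·AA·AA·AA·AA·AA·AA·AA·AA
    A ↦ AA
    B ↦ BA
    C ↦ CD
    D ↦ BC

A->AA, B->BA, C->CD, D->BC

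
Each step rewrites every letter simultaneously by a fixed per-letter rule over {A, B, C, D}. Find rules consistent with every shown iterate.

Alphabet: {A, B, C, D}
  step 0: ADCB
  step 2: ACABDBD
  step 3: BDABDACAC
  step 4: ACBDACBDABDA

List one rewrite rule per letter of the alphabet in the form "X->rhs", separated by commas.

  step 3 ⇒ step 4: BDABDACAC ⇒ A·C·BD·A·C·BD·A·BD·A
    A ↦ BD
    B ↦ A
    C ↦ A
    D ↦ C

A->BD, B->A, C->A, D->C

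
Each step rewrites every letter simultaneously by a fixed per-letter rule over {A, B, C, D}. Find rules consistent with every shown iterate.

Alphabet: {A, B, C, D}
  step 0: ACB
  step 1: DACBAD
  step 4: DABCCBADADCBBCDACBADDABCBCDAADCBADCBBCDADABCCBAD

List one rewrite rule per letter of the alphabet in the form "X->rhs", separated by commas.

  step 0 ⇒ step 1: ACB ⇒ DA·CB·AD
    A ↦ DA
    B ↦ AD
    C ↦ CB
    D ↦ BC  (constrained at step 1)

A->DA, B->AD, C->CB, D->BC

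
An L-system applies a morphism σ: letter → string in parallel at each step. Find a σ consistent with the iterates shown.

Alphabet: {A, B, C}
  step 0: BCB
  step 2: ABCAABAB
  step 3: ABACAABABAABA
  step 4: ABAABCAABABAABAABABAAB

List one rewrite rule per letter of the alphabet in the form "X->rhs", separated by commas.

  step 3 ⇒ step 4: ABACAABABAABA ⇒ AB·A·AB·CA·AB·AB·A·AB·A·AB·AB·A·AB
    A ↦ AB
    B ↦ A
    C ↦ CA

A->AB, B->A, C->CA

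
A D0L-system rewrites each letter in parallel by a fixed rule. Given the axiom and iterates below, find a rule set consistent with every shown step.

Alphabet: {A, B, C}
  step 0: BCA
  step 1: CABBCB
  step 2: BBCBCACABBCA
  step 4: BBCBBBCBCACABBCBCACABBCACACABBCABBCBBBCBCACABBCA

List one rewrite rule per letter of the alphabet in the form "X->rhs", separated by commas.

  step 1 ⇒ step 2: CABBCB ⇒ BB·CB·CA·CA·BB·CA
    A ↦ CB
    B ↦ CA
    C ↦ BB

A->CB, B->CA, C->BB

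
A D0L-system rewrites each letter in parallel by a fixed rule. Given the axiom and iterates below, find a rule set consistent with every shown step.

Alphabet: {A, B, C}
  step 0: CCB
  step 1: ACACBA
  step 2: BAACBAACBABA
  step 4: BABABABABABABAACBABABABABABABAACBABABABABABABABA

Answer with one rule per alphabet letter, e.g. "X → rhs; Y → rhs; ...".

A->BA, B->BA, C->AC

  step 1 ⇒ step 2: ACACBA ⇒ BA·AC·BA·AC·BA·BA
    A ↦ BA
    B ↦ BA
    C ↦ AC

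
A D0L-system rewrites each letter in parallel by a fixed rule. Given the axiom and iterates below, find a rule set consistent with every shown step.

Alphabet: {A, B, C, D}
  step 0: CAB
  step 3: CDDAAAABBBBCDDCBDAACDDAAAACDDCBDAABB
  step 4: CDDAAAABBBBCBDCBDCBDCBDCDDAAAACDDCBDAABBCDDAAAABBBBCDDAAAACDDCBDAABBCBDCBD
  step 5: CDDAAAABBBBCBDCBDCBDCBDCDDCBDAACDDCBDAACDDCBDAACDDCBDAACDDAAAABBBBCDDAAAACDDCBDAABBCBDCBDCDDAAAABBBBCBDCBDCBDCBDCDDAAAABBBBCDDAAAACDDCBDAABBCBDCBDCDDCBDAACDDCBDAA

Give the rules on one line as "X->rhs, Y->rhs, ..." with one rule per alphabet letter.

A->B, B->CBD, C->CDD, D->AA

  step 4 ⇒ step 5: CDDAAAABBBBCBDCBDCBDCBDCDDAAAACDDCBDAABBCDDAAAABBBBCDDAAAACDDCBDAABBCBDCBD ⇒ CDD·AA·AA·B·B·B·B·CBD·CBD·CBD·CBD·CDD·CBD·AA·CDD·CBD·AA·CDD·CBD·AA·CDD·CBD·AA·CDD·AA·AA·B·B·B·B·CDD·AA·AA·CDD·CBD·AA·B·B·CBD·CBD·CDD·AA·AA·B·B·B·B·CBD·CBD·CBD·CBD·CDD·AA·AA·B·B·B·B·CDD·AA·AA·CDD·CBD·AA·B·B·CBD·CBD·CDD·CBD·AA·CDD·CBD·AA
    A ↦ B
    B ↦ CBD
    C ↦ CDD
    D ↦ AA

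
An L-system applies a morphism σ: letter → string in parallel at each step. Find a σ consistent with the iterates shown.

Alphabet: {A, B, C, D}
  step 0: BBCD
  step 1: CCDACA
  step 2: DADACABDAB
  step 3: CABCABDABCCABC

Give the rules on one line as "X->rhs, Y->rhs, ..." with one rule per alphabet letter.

  step 2 ⇒ step 3: DADACABDAB ⇒ CA·B·CA·B·DA·B·C·CA·B·C
    A ↦ B
    B ↦ C
    C ↦ DA
    D ↦ CA

A->B, B->C, C->DA, D->CA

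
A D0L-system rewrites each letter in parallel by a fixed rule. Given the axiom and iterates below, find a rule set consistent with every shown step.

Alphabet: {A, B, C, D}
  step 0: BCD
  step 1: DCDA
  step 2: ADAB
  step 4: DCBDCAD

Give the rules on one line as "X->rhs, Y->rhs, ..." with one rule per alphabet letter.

  step 1 ⇒ step 2: DCDA ⇒ A·D·A·B
    A ↦ B
    C ↦ D
    D ↦ A
  step 0 ⇒ step 1: BCD ⇒ DC·D·A
    B ↦ DC

A->B, B->DC, C->D, D->A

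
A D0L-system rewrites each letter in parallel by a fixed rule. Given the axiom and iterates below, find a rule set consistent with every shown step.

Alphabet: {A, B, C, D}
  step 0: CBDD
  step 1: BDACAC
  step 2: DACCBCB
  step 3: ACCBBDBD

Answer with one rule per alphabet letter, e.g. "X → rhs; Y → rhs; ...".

  step 2 ⇒ step 3: DACCBCB ⇒ AC·C·B·B·D·B·D
    A ↦ C
    B ↦ D
    C ↦ B
    D ↦ AC

A->C, B->D, C->B, D->AC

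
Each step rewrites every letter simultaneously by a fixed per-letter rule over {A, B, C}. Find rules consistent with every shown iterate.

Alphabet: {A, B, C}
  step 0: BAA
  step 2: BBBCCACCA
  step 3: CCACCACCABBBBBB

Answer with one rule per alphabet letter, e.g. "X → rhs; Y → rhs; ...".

A->B, B->CCA, C->B

  step 2 ⇒ step 3: BBBCCACCA ⇒ CCA·CCA·CCA·B·B·B·B·B·B
    A ↦ B
    B ↦ CCA
    C ↦ B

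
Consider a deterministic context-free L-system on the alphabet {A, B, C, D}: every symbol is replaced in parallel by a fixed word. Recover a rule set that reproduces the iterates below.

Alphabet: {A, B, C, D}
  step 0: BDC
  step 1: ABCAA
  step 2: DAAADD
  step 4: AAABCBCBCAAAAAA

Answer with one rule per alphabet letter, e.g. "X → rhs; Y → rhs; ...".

A->D, B->A, C->AA, D->BC

  step 1 ⇒ step 2: ABCAA ⇒ D·A·AA·D·D
    A ↦ D
    B ↦ A
    C ↦ AA
  step 0 ⇒ step 1: BDC ⇒ A·BC·AA
    D ↦ BC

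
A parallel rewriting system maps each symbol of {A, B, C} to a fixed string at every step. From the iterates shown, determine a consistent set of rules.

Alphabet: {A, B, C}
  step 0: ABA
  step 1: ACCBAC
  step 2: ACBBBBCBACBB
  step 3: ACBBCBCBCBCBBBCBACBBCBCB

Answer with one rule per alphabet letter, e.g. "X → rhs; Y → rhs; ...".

  step 2 ⇒ step 3: ACBBBBCBACBB ⇒ AC·BB·CB·CB·CB·CB·BB·CB·AC·BB·CB·CB
    A ↦ AC
    B ↦ CB
    C ↦ BB

A->AC, B->CB, C->BB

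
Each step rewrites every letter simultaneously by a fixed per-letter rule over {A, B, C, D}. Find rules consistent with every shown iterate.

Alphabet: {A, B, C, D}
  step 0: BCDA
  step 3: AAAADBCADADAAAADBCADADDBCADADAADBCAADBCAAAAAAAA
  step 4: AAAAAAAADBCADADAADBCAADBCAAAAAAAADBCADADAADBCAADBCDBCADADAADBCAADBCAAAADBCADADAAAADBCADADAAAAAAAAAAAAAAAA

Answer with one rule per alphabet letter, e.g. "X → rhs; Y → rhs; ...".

  step 3 ⇒ step 4: AAAADBCADADAAAADBCADADDBCADADAADBCAADBCAAAAAAAA ⇒ AA·AA·AA·AA·DBC·ADA·D·AA·DBC·AA·DBC·AA·AA·AA·AA·DBC·ADA·D·AA·DBC·AA·DBC·DBC·ADA·D·AA·DBC·AA·DBC·AA·AA·DBC·ADA·D·AA·AA·DBC·ADA·D·AA·AA·AA·AA·AA·AA·AA·AA
    A ↦ AA
    B ↦ ADA
    C ↦ D
    D ↦ DBC

A->AA, B->ADA, C->D, D->DBC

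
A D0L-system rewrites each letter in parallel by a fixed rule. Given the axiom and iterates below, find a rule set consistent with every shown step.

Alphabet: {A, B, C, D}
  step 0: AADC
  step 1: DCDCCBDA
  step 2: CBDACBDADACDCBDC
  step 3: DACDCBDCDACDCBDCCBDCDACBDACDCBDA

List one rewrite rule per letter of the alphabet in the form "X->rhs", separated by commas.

  step 2 ⇒ step 3: CBDACBDADACDCBDC ⇒ DA·CD·CB·DC·DA·CD·CB·DC·CB·DC·DA·CB·DA·CD·CB·DA
    A ↦ DC
    B ↦ CD
    C ↦ DA
    D ↦ CB

A->DC, B->CD, C->DA, D->CB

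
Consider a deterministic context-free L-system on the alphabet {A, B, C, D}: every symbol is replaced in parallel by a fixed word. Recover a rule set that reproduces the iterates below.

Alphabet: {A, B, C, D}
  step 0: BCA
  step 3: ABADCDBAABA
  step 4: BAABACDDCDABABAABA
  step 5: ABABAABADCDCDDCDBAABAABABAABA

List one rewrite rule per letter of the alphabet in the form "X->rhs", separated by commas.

A->BA, B->A, C->D, D->CD

  step 4 ⇒ step 5: BAABACDDCDABABAABA ⇒ A·BA·BA·A·BA·D·CD·CD·D·CD·BA·A·BA·A·BA·BA·A·BA
    A ↦ BA
    B ↦ A
    C ↦ D
    D ↦ CD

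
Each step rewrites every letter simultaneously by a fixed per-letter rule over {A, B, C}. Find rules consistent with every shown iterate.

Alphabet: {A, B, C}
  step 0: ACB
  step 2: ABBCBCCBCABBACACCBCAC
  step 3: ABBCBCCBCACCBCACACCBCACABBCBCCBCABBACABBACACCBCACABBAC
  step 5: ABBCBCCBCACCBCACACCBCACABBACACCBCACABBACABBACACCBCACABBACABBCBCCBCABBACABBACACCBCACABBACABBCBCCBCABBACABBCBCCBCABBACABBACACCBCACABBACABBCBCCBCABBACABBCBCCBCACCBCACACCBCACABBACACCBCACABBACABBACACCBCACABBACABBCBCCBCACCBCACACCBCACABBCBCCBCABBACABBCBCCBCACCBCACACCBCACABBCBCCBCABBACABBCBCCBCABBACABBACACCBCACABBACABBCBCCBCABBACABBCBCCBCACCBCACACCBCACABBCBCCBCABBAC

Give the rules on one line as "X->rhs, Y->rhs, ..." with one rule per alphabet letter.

A->ABB, B->CBC, C->AC

  step 2 ⇒ step 3: ABBCBCCBCABBACACCBCAC ⇒ ABB·CBC·CBC·AC·CBC·AC·AC·CBC·AC·ABB·CBC·CBC·ABB·AC·ABB·AC·AC·CBC·AC·ABB·AC
    A ↦ ABB
    B ↦ CBC
    C ↦ AC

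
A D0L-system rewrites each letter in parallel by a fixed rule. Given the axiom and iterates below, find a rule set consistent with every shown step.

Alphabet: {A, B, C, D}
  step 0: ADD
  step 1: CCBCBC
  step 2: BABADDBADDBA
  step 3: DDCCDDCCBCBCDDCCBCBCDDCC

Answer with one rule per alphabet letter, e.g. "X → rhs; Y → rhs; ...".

  step 2 ⇒ step 3: BABADDBADDBA ⇒ DD·CC·DD·CC·BC·BC·DD·CC·BC·BC·DD·CC
    A ↦ CC
    B ↦ DD
    D ↦ BC
  step 1 ⇒ step 2: CCBCBC ⇒ BA·BA·DD·BA·DD·BA
    C ↦ BA

A->CC, B->DD, C->BA, D->BC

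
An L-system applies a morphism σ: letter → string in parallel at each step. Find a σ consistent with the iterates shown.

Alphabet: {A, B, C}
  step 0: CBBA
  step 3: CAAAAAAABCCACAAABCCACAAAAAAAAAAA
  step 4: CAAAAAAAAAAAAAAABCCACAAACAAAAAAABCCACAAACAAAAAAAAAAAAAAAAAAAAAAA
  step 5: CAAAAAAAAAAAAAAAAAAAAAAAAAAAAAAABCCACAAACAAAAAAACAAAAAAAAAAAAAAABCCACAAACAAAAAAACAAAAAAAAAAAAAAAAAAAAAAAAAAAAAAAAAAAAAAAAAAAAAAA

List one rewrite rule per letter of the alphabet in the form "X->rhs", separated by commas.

A->AA, B->BC, C->CA

  step 4 ⇒ step 5: CAAAAAAAAAAAAAAABCCACAAACAAAAAAABCCACAAACAAAAAAAAAAAAAAAAAAAAAAA ⇒ CA·AA·AA·AA·AA·AA·AA·AA·AA·AA·AA·AA·AA·AA·AA·AA·BC·CA·CA·AA·CA·AA·AA·AA·CA·AA·AA·AA·AA·AA·AA·AA·BC·CA·CA·AA·CA·AA·AA·AA·CA·AA·AA·AA·AA·AA·AA·AA·AA·AA·AA·AA·AA·AA·AA·AA·AA·AA·AA·AA·AA·AA·AA·AA
    A ↦ AA
    B ↦ BC
    C ↦ CA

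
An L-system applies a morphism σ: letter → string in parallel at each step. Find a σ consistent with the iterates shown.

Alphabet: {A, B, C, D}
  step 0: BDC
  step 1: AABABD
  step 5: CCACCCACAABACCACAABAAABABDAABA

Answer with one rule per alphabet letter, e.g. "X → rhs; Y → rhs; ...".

A->C, B->A, C->BD, D->ABA

  step 0 ⇒ step 1: BDC ⇒ A·ABA·BD
    B ↦ A
    C ↦ BD
    D ↦ ABA
    A ↦ C  (constrained at step 1)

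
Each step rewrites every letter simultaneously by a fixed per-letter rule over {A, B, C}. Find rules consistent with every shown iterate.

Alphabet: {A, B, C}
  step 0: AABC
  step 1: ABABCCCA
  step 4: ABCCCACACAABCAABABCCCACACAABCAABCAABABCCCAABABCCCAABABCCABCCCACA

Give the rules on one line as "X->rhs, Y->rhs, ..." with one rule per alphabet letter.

  step 0 ⇒ step 1: AABC ⇒ AB·AB·CC·CA
    A ↦ AB
    B ↦ CC
    C ↦ CA

A->AB, B->CC, C->CA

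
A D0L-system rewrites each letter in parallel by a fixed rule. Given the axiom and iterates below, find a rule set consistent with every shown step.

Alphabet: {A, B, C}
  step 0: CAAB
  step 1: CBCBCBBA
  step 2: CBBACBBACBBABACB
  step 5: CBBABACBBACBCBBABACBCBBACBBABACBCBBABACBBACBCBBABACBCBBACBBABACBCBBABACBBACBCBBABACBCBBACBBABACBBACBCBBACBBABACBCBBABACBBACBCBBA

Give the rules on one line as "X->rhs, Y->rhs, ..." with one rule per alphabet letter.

A->CB, B->BA, C->CB

  step 1 ⇒ step 2: CBCBCBBA ⇒ CB·BA·CB·BA·CB·BA·BA·CB
    A ↦ CB
    B ↦ BA
    C ↦ CB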